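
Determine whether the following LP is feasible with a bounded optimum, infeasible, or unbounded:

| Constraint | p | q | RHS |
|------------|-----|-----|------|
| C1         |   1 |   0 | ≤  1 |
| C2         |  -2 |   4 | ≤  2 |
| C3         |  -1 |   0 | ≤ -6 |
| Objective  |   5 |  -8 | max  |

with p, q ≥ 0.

Infeasible (no feasible solution exists)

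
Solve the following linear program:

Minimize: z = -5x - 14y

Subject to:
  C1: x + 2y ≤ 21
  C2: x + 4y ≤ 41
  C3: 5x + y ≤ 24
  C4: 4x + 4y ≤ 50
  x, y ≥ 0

Evaluate the objective at each vertex of the feasible region:
  z(0, 0) = 0
  z(4.8, 0) = -24
  z(3, 9) = -141
  z(1, 10) = -145  ←
  z(0, 10.25) = -143.5
The minimum is at x = 1, y = 10.

x = 1, y = 10, z = -145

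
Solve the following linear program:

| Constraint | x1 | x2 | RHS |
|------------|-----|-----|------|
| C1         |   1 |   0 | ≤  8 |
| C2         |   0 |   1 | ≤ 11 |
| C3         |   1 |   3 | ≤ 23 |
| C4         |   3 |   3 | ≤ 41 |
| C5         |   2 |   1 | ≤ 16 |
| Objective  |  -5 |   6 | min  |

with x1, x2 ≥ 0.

Evaluate the objective at each vertex of the feasible region:
  z(0, 0) = 0
  z(8, 0) = -40  ←
  z(5, 6) = 11
  z(0, 7.667) = 46
The minimum is at x1 = 8, x2 = 0.

x1 = 8, x2 = 0, z = -40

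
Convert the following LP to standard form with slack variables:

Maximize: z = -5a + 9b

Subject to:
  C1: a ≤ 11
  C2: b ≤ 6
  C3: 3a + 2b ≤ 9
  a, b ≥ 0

max z = -5a + 9b

s.t.
  a + s1 = 11
  b + s2 = 6
  3a + 2b + s3 = 9
  a, b, s1, s2, s3 ≥ 0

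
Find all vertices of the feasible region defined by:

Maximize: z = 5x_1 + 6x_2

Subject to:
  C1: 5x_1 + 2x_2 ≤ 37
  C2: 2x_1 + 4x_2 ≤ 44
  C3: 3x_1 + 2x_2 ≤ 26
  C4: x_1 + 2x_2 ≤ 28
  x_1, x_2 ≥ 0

(0, 0), (7.4, 0), (5.5, 4.75), (2, 10), (0, 11)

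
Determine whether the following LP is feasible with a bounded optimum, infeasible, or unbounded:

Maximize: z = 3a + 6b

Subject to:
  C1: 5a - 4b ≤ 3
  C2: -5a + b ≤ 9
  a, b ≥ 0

Unbounded (objective can increase without bound)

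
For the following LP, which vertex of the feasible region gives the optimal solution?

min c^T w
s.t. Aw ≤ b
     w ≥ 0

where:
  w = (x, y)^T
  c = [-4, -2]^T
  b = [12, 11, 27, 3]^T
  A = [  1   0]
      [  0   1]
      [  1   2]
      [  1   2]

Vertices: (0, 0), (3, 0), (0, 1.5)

Evaluate the objective at each vertex of the feasible region:
  z(0, 0) = 0
  z(3, 0) = -12  ←
  z(0, 1.5) = -3
The minimum is at x = 3, y = 0.

(3, 0)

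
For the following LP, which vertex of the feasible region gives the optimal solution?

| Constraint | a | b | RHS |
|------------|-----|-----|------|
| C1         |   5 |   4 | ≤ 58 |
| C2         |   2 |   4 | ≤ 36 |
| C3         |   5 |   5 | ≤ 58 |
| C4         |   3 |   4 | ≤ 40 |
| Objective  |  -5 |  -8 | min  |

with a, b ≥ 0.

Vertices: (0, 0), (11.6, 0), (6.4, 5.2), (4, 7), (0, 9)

Evaluate the objective at each vertex of the feasible region:
  z(0, 0) = 0
  z(11.6, 0) = -58
  z(6.4, 5.2) = -73.6
  z(4, 7) = -76  ←
  z(0, 9) = -72
The minimum is at a = 4, b = 7.

(4, 7)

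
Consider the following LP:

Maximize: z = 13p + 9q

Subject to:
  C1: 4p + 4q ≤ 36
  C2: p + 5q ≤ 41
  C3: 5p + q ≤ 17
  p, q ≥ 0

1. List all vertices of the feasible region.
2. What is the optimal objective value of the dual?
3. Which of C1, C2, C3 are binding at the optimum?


1. (0, 0), (3.4, 0), (2, 7), (1, 8), (0, 8.2)
2. 89
3. C1, C3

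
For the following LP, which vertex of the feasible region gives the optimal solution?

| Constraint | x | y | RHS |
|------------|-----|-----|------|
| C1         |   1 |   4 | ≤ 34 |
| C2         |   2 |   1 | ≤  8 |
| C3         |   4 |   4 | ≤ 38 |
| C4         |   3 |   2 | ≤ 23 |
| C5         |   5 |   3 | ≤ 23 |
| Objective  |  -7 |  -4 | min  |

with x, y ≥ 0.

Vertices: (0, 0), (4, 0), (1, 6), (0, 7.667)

Evaluate the objective at each vertex of the feasible region:
  z(0, 0) = 0
  z(4, 0) = -28
  z(1, 6) = -31  ←
  z(0, 7.667) = -30.67
The minimum is at x = 1, y = 6.

(1, 6)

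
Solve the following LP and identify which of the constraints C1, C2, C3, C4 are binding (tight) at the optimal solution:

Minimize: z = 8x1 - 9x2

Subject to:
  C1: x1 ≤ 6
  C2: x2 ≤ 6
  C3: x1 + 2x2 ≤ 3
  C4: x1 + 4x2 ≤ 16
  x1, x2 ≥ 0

At x1 = 0, x2 = 1.5, compute slack b - a·x for each constraint:
  C1: 6 − 0 = 6  (slack)
  C2: 6 − 1.5 = 4.5  (slack)
  C3: 3 − 3 = 0  (binding)
  C4: 16 − 6 = 10  (slack)

Optimal: x1 = 0, x2 = 1.5
Binding: C3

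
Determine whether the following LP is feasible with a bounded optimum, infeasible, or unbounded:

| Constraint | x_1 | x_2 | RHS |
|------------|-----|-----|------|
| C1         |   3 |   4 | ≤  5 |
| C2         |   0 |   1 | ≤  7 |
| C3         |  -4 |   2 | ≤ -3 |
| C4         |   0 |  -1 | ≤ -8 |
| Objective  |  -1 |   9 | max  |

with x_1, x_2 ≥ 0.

Infeasible (no feasible solution exists)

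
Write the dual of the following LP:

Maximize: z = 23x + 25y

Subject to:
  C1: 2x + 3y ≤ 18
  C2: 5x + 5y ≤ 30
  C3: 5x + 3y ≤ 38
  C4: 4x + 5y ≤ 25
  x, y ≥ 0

Primal max cᵀx s.t. Ax ≤ b, x ≥ 0  →  Dual min bᵀy s.t. Aᵀy ≥ c, y ≥ 0.

Minimize: z = 18y1 + 30y2 + 38y3 + 25y4

Subject to:
  2y1 + 5y2 + 5y3 + 4y4 ≥ 23
  3y1 + 5y2 + 3y3 + 5y4 ≥ 25
  y1, y2, y3, y4 ≥ 0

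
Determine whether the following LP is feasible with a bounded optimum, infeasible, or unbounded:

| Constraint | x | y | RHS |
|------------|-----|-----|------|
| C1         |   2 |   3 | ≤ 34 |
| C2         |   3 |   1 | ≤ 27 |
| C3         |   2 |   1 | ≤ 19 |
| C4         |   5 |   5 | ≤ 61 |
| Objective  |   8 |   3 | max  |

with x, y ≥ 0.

Feasible with a bounded optimal solution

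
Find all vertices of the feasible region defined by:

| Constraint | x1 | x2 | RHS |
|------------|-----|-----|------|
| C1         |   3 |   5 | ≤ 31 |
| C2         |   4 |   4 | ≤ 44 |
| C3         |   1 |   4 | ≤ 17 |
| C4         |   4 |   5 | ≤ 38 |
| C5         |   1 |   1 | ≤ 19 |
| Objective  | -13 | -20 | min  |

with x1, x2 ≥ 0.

(0, 0), (9.5, 0), (7, 2), (5.571, 2.857), (0, 4.25)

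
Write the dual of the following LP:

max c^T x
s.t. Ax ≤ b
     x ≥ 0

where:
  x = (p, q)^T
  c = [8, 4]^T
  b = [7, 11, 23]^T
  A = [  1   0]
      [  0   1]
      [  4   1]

Primal max cᵀx s.t. Ax ≤ b, x ≥ 0  →  Dual min bᵀy s.t. Aᵀy ≥ c, y ≥ 0.

Minimize: z = 7y1 + 11y2 + 23y3

Subject to:
  y1 + 4y3 ≥ 8
  y2 + y3 ≥ 4
  y1, y2, y3 ≥ 0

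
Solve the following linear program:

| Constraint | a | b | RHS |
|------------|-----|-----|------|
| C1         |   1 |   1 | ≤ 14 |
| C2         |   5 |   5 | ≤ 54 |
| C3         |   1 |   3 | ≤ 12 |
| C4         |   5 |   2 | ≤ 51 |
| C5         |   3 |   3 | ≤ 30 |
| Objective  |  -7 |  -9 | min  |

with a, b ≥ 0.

Evaluate the objective at each vertex of the feasible region:
  z(0, 0) = 0
  z(10, 0) = -70
  z(9, 1) = -72  ←
  z(0, 4) = -36
The minimum is at a = 9, b = 1.

a = 9, b = 1, z = -72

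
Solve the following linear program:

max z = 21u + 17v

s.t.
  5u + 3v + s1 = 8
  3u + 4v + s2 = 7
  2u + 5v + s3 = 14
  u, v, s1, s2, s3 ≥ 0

Evaluate the objective at each vertex of the feasible region:
  z(0, 0) = 0
  z(1.6, 0) = 33.6
  z(1, 1) = 38  ←
  z(0, 1.75) = 29.75
The maximum is at u = 1, v = 1.

u = 1, v = 1, z = 38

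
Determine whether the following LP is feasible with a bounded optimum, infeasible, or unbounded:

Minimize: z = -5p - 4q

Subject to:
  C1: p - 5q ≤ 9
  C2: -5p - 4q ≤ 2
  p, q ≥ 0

Unbounded (objective can decrease without bound)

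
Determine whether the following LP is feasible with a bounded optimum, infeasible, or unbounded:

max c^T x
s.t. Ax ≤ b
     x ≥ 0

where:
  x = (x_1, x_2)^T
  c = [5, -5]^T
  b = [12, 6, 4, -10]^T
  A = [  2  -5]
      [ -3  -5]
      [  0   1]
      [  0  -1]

Infeasible (no feasible solution exists)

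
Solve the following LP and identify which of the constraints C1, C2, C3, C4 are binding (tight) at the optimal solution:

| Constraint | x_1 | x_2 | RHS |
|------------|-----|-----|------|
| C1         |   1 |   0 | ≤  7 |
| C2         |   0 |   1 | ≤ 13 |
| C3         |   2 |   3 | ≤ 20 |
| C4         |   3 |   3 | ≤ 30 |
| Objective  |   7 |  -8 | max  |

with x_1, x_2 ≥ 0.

At x_1 = 7, x_2 = 0, compute slack b - a·x for each constraint:
  C1: 7 − 7 = 0  (binding)
  C2: 13 − 0 = 13  (slack)
  C3: 20 − 14 = 6  (slack)
  C4: 30 − 21 = 9  (slack)

Optimal: x_1 = 7, x_2 = 0
Binding: C1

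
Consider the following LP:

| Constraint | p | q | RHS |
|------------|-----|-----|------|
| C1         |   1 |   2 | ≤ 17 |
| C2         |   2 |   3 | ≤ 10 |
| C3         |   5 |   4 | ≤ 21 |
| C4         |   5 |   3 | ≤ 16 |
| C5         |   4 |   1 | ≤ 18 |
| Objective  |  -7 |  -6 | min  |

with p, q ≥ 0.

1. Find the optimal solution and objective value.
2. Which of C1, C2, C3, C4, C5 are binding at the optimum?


1. p = 2, q = 2, z = -26
2. C2, C4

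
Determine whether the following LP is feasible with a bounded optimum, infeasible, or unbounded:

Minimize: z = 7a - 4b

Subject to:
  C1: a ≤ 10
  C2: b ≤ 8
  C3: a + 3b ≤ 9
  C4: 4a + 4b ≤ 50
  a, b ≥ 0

Feasible with a bounded optimal solution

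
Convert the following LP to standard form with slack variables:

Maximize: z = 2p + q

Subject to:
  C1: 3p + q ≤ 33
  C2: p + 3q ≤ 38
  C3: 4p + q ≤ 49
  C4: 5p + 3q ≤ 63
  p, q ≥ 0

max z = 2p + q

s.t.
  3p + q + s1 = 33
  p + 3q + s2 = 38
  4p + q + s3 = 49
  5p + 3q + s4 = 63
  p, q, s1, s2, s3, s4 ≥ 0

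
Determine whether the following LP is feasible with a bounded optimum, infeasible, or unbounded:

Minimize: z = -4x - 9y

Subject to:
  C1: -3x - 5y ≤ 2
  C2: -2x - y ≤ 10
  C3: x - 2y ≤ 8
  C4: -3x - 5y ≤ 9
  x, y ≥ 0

Unbounded (objective can decrease without bound)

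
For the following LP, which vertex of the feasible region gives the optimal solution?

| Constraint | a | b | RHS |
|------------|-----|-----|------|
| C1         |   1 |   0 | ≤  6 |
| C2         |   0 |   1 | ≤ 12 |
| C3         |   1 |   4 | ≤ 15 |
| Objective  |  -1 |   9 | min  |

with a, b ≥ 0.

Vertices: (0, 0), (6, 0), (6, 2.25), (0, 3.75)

Evaluate the objective at each vertex of the feasible region:
  z(0, 0) = 0
  z(6, 0) = -6  ←
  z(6, 2.25) = 14.25
  z(0, 3.75) = 33.75
The minimum is at a = 6, b = 0.

(6, 0)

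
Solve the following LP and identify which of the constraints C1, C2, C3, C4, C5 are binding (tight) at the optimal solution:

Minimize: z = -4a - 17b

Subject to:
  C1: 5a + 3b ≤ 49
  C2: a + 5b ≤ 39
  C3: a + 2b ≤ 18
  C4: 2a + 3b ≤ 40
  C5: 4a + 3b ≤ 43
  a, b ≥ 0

At a = 4, b = 7, compute slack b - a·x for each constraint:
  C1: 49 − 41 = 8  (slack)
  C2: 39 − 39 = 0  (binding)
  C3: 18 − 18 = 0  (binding)
  C4: 40 − 29 = 11  (slack)
  C5: 43 − 37 = 6  (slack)

Optimal: a = 4, b = 7
Binding: C2, C3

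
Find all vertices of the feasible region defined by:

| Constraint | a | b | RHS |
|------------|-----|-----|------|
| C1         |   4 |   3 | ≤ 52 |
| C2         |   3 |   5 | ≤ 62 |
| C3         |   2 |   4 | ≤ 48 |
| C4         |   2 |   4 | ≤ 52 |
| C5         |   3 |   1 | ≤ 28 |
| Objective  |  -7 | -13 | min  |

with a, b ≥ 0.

(0, 0), (9.333, 0), (6.5, 8.5), (4, 10), (0, 12)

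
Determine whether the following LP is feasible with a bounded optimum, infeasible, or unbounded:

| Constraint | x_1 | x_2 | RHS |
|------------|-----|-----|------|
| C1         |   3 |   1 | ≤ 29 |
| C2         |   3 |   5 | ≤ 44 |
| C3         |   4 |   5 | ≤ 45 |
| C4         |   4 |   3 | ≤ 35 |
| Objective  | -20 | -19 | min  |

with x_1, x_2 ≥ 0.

Feasible with a bounded optimal solution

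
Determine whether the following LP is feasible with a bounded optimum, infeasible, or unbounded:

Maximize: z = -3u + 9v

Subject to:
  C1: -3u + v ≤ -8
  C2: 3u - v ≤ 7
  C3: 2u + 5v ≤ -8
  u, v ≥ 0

Infeasible (no feasible solution exists)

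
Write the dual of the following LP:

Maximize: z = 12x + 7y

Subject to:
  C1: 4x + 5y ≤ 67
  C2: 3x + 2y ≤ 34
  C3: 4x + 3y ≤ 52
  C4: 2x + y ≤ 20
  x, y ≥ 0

Primal max cᵀx s.t. Ax ≤ b, x ≥ 0  →  Dual min bᵀy s.t. Aᵀy ≥ c, y ≥ 0.

Minimize: z = 67y1 + 34y2 + 52y3 + 20y4

Subject to:
  4y1 + 3y2 + 4y3 + 2y4 ≥ 12
  5y1 + 2y2 + 3y3 + y4 ≥ 7
  y1, y2, y3, y4 ≥ 0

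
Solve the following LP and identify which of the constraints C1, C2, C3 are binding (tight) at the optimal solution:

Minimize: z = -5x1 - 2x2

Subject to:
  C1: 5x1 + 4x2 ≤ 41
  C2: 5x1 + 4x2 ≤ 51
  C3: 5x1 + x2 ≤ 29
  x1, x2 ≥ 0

At x1 = 5, x2 = 4, compute slack b - a·x for each constraint:
  C1: 41 − 41 = 0  (binding)
  C2: 51 − 41 = 10  (slack)
  C3: 29 − 29 = 0  (binding)

Optimal: x1 = 5, x2 = 4
Binding: C1, C3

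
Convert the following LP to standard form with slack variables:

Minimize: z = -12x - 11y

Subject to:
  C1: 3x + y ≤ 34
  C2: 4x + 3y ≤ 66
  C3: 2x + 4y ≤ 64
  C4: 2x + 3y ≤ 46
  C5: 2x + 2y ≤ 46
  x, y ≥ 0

min z = -12x - 11y

s.t.
  3x + y + s1 = 34
  4x + 3y + s2 = 66
  2x + 4y + s3 = 64
  2x + 3y + s4 = 46
  2x + 2y + s5 = 46
  x, y, s1, s2, s3, s4, s5 ≥ 0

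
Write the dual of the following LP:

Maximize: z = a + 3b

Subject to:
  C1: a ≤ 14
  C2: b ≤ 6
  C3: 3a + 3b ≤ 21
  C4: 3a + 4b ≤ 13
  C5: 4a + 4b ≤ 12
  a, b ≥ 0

Primal max cᵀx s.t. Ax ≤ b, x ≥ 0  →  Dual min bᵀy s.t. Aᵀy ≥ c, y ≥ 0.

Minimize: z = 14y1 + 6y2 + 21y3 + 13y4 + 12y5

Subject to:
  y1 + 3y3 + 3y4 + 4y5 ≥ 1
  y2 + 3y3 + 4y4 + 4y5 ≥ 3
  y1, y2, y3, y4, y5 ≥ 0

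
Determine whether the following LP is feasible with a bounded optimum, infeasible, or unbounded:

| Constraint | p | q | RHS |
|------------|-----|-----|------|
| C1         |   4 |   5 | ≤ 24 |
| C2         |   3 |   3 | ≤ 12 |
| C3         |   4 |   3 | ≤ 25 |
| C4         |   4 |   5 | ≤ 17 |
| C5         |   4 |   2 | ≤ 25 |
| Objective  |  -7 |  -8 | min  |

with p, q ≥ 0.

Feasible with a bounded optimal solution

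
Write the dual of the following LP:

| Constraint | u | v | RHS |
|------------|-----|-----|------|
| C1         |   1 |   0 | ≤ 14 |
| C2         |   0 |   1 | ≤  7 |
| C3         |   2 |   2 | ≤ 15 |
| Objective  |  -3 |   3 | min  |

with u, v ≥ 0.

Primal min cᵀx s.t. Ax ≤ b, x ≥ 0  →  Dual max −bᵀy s.t. Aᵀy ≥ −c, y ≥ 0.

Maximize: z = -14y1 - 7y2 - 15y3

Subject to:
  y1 + 2y3 ≥ 3
  y2 + 2y3 ≥ -3
  y1, y2, y3 ≥ 0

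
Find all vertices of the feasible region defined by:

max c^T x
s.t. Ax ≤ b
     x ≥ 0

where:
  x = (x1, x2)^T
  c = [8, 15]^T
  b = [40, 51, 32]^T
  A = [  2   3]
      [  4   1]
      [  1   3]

(0, 0), (12.75, 0), (11.3, 5.8), (8, 8), (0, 10.67)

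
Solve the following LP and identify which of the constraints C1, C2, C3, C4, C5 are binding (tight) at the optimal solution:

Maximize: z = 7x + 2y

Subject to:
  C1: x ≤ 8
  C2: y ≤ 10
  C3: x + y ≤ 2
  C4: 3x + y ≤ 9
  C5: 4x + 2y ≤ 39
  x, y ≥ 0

At x = 2, y = 0, compute slack b - a·x for each constraint:
  C1: 8 − 2 = 6  (slack)
  C2: 10 − 0 = 10  (slack)
  C3: 2 − 2 = 0  (binding)
  C4: 9 − 6 = 3  (slack)
  C5: 39 − 8 = 31  (slack)

Optimal: x = 2, y = 0
Binding: C3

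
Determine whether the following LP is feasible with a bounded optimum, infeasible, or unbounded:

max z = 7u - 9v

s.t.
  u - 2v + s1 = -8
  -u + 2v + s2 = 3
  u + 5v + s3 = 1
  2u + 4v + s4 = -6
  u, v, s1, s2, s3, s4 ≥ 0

Infeasible (no feasible solution exists)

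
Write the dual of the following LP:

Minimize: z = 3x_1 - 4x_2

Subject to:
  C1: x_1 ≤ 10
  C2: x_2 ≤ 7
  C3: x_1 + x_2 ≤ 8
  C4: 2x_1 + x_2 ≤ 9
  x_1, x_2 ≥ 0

Primal min cᵀx s.t. Ax ≤ b, x ≥ 0  →  Dual max −bᵀy s.t. Aᵀy ≥ −c, y ≥ 0.

Maximize: z = -10y1 - 7y2 - 8y3 - 9y4

Subject to:
  y1 + y3 + 2y4 ≥ -3
  y2 + y3 + y4 ≥ 4
  y1, y2, y3, y4 ≥ 0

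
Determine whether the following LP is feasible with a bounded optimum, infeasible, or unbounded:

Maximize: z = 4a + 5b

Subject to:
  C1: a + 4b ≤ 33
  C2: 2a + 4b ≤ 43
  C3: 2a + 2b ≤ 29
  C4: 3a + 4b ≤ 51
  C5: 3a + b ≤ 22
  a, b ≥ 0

Feasible with a bounded optimal solution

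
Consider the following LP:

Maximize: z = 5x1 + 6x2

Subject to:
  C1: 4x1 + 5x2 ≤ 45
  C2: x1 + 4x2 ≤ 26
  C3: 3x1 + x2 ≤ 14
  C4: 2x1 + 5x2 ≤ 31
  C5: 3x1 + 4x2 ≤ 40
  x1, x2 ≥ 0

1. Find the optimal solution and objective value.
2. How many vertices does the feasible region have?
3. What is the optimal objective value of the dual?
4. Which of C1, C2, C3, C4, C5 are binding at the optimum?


1. x1 = 3, x2 = 5, z = 45
2. 4
3. 45
4. C3, C4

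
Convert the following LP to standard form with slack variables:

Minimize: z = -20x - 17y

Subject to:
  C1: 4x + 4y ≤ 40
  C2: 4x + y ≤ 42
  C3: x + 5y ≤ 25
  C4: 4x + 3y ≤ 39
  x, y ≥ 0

min z = -20x - 17y

s.t.
  4x + 4y + s1 = 40
  4x + y + s2 = 42
  x + 5y + s3 = 25
  4x + 3y + s4 = 39
  x, y, s1, s2, s3, s4 ≥ 0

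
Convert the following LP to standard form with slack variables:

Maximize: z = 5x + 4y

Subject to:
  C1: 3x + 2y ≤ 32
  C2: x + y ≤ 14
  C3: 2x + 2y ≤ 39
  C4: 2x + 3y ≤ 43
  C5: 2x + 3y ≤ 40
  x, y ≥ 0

max z = 5x + 4y

s.t.
  3x + 2y + s1 = 32
  x + y + s2 = 14
  2x + 2y + s3 = 39
  2x + 3y + s4 = 43
  2x + 3y + s5 = 40
  x, y, s1, s2, s3, s4, s5 ≥ 0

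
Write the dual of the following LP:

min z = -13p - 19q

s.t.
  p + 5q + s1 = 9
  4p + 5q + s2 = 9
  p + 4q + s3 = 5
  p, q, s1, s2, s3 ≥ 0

Primal min cᵀx s.t. Ax ≤ b, x ≥ 0  →  Dual max −bᵀy s.t. Aᵀy ≥ −c, y ≥ 0.

Maximize: z = -9y1 - 9y2 - 5y3

Subject to:
  y1 + 4y2 + y3 ≥ 13
  5y1 + 5y2 + 4y3 ≥ 19
  y1, y2, y3 ≥ 0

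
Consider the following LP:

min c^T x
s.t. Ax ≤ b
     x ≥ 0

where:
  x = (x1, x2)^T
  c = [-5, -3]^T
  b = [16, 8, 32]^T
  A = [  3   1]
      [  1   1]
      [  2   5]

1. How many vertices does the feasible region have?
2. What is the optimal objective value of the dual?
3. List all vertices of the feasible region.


1. 5
2. -32
3. (0, 0), (5.333, 0), (4, 4), (2.667, 5.333), (0, 6.4)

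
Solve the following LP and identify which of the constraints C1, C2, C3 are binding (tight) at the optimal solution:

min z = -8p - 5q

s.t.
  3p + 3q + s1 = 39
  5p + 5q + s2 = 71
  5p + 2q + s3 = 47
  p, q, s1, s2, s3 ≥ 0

At p = 7, q = 6, compute slack b - a·x for each constraint:
  C1: 39 − 39 = 0  (binding)
  C2: 71 − 65 = 6  (slack)
  C3: 47 − 47 = 0  (binding)

Optimal: p = 7, q = 6
Binding: C1, C3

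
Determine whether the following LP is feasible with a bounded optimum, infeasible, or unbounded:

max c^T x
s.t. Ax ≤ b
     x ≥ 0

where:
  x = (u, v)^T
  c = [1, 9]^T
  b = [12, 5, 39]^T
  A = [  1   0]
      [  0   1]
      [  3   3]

Feasible with a bounded optimal solution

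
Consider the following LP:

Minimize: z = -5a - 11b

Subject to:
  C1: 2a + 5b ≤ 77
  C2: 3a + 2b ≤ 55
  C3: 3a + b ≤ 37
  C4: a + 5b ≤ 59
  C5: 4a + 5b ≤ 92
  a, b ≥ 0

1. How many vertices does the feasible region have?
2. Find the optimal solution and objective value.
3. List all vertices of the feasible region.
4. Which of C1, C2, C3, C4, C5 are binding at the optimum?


1. 4
2. a = 9, b = 10, z = -155
3. (0, 0), (12.33, 0), (9, 10), (0, 11.8)
4. C3, C4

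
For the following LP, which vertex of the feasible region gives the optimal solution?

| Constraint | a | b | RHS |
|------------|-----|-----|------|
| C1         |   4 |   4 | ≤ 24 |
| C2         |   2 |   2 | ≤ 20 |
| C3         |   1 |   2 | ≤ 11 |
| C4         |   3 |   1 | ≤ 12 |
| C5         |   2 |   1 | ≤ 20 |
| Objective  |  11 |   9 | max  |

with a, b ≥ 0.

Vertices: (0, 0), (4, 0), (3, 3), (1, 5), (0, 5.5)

Evaluate the objective at each vertex of the feasible region:
  z(0, 0) = 0
  z(4, 0) = 44
  z(3, 3) = 60  ←
  z(1, 5) = 56
  z(0, 5.5) = 49.5
The maximum is at a = 3, b = 3.

(3, 3)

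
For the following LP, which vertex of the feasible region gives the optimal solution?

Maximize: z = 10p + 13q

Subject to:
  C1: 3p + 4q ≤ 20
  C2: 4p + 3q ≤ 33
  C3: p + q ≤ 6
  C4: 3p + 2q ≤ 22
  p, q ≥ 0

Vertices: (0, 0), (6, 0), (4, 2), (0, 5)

Evaluate the objective at each vertex of the feasible region:
  z(0, 0) = 0
  z(6, 0) = 60
  z(4, 2) = 66  ←
  z(0, 5) = 65
The maximum is at p = 4, q = 2.

(4, 2)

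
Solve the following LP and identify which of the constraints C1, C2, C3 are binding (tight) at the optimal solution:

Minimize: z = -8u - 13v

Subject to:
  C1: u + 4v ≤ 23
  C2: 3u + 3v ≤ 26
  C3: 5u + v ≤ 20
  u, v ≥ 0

At u = 3, v = 5, compute slack b - a·x for each constraint:
  C1: 23 − 23 = 0  (binding)
  C2: 26 − 24 = 2  (slack)
  C3: 20 − 20 = 0  (binding)

Optimal: u = 3, v = 5
Binding: C1, C3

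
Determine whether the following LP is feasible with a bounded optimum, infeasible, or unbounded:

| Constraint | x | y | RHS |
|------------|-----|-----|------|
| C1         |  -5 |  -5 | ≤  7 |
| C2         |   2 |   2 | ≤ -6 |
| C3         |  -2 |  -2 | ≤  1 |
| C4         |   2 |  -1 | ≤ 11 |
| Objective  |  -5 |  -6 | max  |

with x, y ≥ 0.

Infeasible (no feasible solution exists)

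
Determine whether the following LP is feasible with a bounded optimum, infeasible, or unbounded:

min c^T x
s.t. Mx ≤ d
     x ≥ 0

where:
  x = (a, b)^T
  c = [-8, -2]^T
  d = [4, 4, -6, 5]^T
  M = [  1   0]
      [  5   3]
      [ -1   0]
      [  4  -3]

Infeasible (no feasible solution exists)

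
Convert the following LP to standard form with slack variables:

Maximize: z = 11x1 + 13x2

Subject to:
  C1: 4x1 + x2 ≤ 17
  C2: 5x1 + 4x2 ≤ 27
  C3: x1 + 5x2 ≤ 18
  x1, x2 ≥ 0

max z = 11x1 + 13x2

s.t.
  4x1 + x2 + s1 = 17
  5x1 + 4x2 + s2 = 27
  x1 + 5x2 + s3 = 18
  x1, x2, s1, s2, s3 ≥ 0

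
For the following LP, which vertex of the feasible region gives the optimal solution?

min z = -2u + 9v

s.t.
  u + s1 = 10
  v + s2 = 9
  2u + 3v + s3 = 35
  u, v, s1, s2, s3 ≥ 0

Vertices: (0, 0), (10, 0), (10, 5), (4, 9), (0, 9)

Evaluate the objective at each vertex of the feasible region:
  z(0, 0) = 0
  z(10, 0) = -20  ←
  z(10, 5) = 25
  z(4, 9) = 73
  z(0, 9) = 81
The minimum is at u = 10, v = 0.

(10, 0)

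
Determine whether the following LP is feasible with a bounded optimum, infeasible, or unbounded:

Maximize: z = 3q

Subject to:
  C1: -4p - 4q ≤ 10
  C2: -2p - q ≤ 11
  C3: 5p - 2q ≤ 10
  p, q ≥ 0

Unbounded (objective can increase without bound)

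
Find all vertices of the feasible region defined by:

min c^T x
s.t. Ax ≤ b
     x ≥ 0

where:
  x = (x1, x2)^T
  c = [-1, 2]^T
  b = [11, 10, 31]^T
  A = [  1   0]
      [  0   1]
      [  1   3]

(0, 0), (11, 0), (11, 6.667), (1, 10), (0, 10)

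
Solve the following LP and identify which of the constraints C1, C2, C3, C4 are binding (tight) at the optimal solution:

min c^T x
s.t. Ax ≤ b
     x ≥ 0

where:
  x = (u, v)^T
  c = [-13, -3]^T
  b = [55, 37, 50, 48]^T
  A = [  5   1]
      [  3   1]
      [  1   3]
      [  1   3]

At u = 9, v = 10, compute slack b - a·x for each constraint:
  C1: 55 − 55 = 0  (binding)
  C2: 37 − 37 = 0  (binding)
  C3: 50 − 39 = 11  (slack)
  C4: 48 − 39 = 9  (slack)

Optimal: u = 9, v = 10
Binding: C1, C2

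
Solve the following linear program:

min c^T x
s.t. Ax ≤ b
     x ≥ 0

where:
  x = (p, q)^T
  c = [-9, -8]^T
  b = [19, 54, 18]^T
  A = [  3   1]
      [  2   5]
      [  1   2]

Evaluate the objective at each vertex of the feasible region:
  z(0, 0) = 0
  z(6.333, 0) = -57
  z(4, 7) = -92  ←
  z(0, 9) = -72
The minimum is at p = 4, q = 7.

p = 4, q = 7, z = -92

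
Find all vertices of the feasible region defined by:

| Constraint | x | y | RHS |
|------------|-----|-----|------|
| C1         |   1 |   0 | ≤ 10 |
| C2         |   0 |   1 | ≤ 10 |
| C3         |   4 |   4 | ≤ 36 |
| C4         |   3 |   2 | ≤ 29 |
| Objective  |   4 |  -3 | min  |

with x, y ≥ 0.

(0, 0), (9, 0), (0, 9)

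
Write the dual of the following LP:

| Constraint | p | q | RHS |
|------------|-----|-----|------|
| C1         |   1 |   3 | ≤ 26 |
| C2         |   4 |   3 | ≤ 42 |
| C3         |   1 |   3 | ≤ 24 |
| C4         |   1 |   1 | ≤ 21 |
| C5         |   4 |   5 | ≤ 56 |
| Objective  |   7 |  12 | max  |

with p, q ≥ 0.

Primal max cᵀx s.t. Ax ≤ b, x ≥ 0  →  Dual min bᵀy s.t. Aᵀy ≥ c, y ≥ 0.

Minimize: z = 26y1 + 42y2 + 24y3 + 21y4 + 56y5

Subject to:
  y1 + 4y2 + y3 + y4 + 4y5 ≥ 7
  3y1 + 3y2 + 3y3 + y4 + 5y5 ≥ 12
  y1, y2, y3, y4, y5 ≥ 0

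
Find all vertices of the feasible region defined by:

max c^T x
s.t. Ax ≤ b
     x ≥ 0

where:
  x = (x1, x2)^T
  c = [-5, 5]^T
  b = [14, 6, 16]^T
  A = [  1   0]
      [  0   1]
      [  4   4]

(0, 0), (4, 0), (0, 4)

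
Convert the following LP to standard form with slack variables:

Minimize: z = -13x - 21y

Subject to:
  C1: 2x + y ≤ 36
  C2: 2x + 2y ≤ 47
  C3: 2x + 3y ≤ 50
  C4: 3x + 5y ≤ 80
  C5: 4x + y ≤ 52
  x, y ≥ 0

min z = -13x - 21y

s.t.
  2x + y + s1 = 36
  2x + 2y + s2 = 47
  2x + 3y + s3 = 50
  3x + 5y + s4 = 80
  4x + y + s5 = 52
  x, y, s1, s2, s3, s4, s5 ≥ 0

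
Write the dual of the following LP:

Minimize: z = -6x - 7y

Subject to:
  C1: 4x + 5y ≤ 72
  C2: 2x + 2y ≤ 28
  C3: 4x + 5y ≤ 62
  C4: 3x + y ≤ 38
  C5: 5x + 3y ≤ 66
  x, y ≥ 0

Primal min cᵀx s.t. Ax ≤ b, x ≥ 0  →  Dual max −bᵀy s.t. Aᵀy ≥ −c, y ≥ 0.

Maximize: z = -72y1 - 28y2 - 62y3 - 38y4 - 66y5

Subject to:
  4y1 + 2y2 + 4y3 + 3y4 + 5y5 ≥ 6
  5y1 + 2y2 + 5y3 + y4 + 3y5 ≥ 7
  y1, y2, y3, y4, y5 ≥ 0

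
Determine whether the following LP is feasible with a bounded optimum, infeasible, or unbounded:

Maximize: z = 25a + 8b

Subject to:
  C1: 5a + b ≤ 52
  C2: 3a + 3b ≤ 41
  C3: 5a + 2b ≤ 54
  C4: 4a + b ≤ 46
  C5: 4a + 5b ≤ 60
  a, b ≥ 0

Feasible with a bounded optimal solution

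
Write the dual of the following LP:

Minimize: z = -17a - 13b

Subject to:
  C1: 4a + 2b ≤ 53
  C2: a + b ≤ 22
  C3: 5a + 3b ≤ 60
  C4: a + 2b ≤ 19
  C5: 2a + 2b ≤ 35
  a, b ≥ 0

Primal min cᵀx s.t. Ax ≤ b, x ≥ 0  →  Dual max −bᵀy s.t. Aᵀy ≥ −c, y ≥ 0.

Maximize: z = -53y1 - 22y2 - 60y3 - 19y4 - 35y5

Subject to:
  4y1 + y2 + 5y3 + y4 + 2y5 ≥ 17
  2y1 + y2 + 3y3 + 2y4 + 2y5 ≥ 13
  y1, y2, y3, y4, y5 ≥ 0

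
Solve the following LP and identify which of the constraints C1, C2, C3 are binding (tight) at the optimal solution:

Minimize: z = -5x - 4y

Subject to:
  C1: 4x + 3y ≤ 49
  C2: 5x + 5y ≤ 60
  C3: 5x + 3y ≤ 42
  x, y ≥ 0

At x = 3, y = 9, compute slack b - a·x for each constraint:
  C1: 49 − 39 = 10  (slack)
  C2: 60 − 60 = 0  (binding)
  C3: 42 − 42 = 0  (binding)

Optimal: x = 3, y = 9
Binding: C2, C3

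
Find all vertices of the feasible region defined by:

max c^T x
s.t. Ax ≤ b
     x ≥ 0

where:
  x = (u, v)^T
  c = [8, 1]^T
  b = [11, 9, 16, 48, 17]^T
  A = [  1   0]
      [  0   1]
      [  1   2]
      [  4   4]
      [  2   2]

(0, 0), (8.5, 0), (1, 7.5), (0, 8)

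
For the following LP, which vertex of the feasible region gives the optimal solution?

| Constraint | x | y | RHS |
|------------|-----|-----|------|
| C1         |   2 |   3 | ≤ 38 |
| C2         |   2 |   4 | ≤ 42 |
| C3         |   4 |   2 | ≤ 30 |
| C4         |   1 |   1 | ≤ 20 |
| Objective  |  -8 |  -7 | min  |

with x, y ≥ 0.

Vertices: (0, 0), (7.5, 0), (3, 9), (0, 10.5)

Evaluate the objective at each vertex of the feasible region:
  z(0, 0) = 0
  z(7.5, 0) = -60
  z(3, 9) = -87  ←
  z(0, 10.5) = -73.5
The minimum is at x = 3, y = 9.

(3, 9)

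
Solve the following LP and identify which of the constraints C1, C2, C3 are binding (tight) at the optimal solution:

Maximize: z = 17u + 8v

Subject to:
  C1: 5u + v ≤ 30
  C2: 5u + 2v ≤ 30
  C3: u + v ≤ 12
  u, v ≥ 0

At u = 2, v = 10, compute slack b - a·x for each constraint:
  C1: 30 − 20 = 10  (slack)
  C2: 30 − 30 = 0  (binding)
  C3: 12 − 12 = 0  (binding)

Optimal: u = 2, v = 10
Binding: C2, C3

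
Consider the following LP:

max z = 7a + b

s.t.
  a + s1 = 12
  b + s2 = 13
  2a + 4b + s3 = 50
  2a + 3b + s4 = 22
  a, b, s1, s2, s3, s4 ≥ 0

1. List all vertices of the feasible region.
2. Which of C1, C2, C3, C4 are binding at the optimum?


1. (0, 0), (11, 0), (0, 7.333)
2. C4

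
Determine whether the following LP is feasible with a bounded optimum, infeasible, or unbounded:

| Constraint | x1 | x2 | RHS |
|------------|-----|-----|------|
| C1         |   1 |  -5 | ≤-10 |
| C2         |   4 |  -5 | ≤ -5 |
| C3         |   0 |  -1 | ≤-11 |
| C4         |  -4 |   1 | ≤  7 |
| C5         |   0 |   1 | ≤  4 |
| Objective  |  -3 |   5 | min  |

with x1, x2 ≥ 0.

Infeasible (no feasible solution exists)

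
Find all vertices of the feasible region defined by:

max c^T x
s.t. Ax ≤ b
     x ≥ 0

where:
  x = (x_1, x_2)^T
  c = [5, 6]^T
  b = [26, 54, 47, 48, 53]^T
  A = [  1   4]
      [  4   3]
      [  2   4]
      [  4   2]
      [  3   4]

(0, 0), (12, 0), (10, 4), (0, 6.5)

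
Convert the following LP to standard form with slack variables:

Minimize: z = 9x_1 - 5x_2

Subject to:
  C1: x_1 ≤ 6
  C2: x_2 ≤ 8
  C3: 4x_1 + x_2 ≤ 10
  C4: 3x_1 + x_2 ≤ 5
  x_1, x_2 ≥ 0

min z = 9x_1 - 5x_2

s.t.
  x_1 + s1 = 6
  x_2 + s2 = 8
  4x_1 + x_2 + s3 = 10
  3x_1 + x_2 + s4 = 5
  x_1, x_2, s1, s2, s3, s4 ≥ 0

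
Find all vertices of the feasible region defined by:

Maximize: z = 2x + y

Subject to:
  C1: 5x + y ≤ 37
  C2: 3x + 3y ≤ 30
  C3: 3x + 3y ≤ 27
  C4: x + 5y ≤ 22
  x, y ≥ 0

(0, 0), (7.4, 0), (7, 2), (5.75, 3.25), (0, 4.4)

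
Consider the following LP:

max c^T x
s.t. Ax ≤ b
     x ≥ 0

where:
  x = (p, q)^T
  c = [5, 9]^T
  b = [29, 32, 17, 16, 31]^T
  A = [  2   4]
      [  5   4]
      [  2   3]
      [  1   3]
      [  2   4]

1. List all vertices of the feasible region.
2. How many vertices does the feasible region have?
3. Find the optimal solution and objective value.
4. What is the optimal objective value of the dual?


1. (0, 0), (6.4, 0), (4, 3), (1, 5), (0, 5.333)
2. 5
3. p = 1, q = 5, z = 50
4. 50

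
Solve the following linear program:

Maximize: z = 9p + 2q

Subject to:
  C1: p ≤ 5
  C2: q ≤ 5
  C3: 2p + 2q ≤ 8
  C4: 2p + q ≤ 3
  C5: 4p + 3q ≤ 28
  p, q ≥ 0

Evaluate the objective at each vertex of the feasible region:
  z(0, 0) = 0
  z(1.5, 0) = 13.5  ←
  z(0, 3) = 6
The maximum is at p = 1.5, q = 0.

p = 1.5, q = 0, z = 13.5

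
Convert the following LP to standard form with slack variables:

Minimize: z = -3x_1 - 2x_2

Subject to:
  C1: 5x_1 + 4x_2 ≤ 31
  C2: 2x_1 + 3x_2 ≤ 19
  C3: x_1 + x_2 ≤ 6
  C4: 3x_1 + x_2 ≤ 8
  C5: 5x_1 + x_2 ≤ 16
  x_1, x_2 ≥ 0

min z = -3x_1 - 2x_2

s.t.
  5x_1 + 4x_2 + s1 = 31
  2x_1 + 3x_2 + s2 = 19
  x_1 + x_2 + s3 = 6
  3x_1 + x_2 + s4 = 8
  5x_1 + x_2 + s5 = 16
  x_1, x_2, s1, s2, s3, s4, s5 ≥ 0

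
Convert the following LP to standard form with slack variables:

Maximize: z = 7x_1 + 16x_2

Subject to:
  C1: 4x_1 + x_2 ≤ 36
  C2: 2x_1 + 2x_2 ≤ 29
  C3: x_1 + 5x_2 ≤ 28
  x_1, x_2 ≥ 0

max z = 7x_1 + 16x_2

s.t.
  4x_1 + x_2 + s1 = 36
  2x_1 + 2x_2 + s2 = 29
  x_1 + 5x_2 + s3 = 28
  x_1, x_2, s1, s2, s3 ≥ 0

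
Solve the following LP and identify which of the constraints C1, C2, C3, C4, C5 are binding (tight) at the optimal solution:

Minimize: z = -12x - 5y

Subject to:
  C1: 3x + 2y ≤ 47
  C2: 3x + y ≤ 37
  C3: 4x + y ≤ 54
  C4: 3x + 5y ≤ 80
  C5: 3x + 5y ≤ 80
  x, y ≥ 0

At x = 9, y = 10, compute slack b - a·x for each constraint:
  C1: 47 − 47 = 0  (binding)
  C2: 37 − 37 = 0  (binding)
  C3: 54 − 46 = 8  (slack)
  C4: 80 − 77 = 3  (slack)
  C5: 80 − 77 = 3  (slack)

Optimal: x = 9, y = 10
Binding: C1, C2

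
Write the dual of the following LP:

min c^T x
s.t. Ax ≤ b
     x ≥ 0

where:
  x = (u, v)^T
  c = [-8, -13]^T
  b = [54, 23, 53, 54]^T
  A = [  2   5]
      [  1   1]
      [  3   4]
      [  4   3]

Primal min cᵀx s.t. Ax ≤ b, x ≥ 0  →  Dual max −bᵀy s.t. Aᵀy ≥ −c, y ≥ 0.

Maximize: z = -54y1 - 23y2 - 53y3 - 54y4

Subject to:
  2y1 + y2 + 3y3 + 4y4 ≥ 8
  5y1 + y2 + 4y3 + 3y4 ≥ 13
  y1, y2, y3, y4 ≥ 0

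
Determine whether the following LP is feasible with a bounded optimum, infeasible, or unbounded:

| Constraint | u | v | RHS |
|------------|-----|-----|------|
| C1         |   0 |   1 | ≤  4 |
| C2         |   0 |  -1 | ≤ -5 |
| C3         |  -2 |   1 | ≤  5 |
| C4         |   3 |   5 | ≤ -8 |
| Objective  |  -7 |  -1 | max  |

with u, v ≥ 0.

Infeasible (no feasible solution exists)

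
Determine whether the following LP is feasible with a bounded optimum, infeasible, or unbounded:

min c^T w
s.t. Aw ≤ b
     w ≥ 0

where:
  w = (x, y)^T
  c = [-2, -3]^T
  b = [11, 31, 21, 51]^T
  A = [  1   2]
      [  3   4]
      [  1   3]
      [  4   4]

Feasible with a bounded optimal solution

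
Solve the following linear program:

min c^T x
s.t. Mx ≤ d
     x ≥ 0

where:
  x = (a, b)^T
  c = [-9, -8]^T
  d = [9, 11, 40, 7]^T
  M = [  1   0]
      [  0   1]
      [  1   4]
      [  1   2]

Evaluate the objective at each vertex of the feasible region:
  z(0, 0) = 0
  z(7, 0) = -63  ←
  z(0, 3.5) = -28
The minimum is at a = 7, b = 0.

a = 7, b = 0, z = -63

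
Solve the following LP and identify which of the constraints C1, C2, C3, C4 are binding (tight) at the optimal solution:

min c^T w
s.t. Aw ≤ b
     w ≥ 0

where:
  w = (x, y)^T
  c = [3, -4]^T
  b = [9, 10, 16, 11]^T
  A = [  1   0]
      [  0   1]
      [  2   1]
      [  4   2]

At x = 0, y = 5.5, compute slack b - a·x for each constraint:
  C1: 9 − 0 = 9  (slack)
  C2: 10 − 5.5 = 4.5  (slack)
  C3: 16 − 5.5 = 10.5  (slack)
  C4: 11 − 11 = 0  (binding)

Optimal: x = 0, y = 5.5
Binding: C4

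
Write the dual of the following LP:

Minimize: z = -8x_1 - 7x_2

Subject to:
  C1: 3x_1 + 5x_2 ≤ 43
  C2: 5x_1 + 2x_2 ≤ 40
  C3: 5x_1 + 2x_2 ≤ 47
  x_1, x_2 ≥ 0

Primal min cᵀx s.t. Ax ≤ b, x ≥ 0  →  Dual max −bᵀy s.t. Aᵀy ≥ −c, y ≥ 0.

Maximize: z = -43y1 - 40y2 - 47y3

Subject to:
  3y1 + 5y2 + 5y3 ≥ 8
  5y1 + 2y2 + 2y3 ≥ 7
  y1, y2, y3 ≥ 0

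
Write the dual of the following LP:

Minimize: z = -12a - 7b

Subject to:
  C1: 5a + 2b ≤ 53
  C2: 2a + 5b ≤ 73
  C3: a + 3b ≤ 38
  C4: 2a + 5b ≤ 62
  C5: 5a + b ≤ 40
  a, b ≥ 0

Primal min cᵀx s.t. Ax ≤ b, x ≥ 0  →  Dual max −bᵀy s.t. Aᵀy ≥ −c, y ≥ 0.

Maximize: z = -53y1 - 73y2 - 38y3 - 62y4 - 40y5

Subject to:
  5y1 + 2y2 + y3 + 2y4 + 5y5 ≥ 12
  2y1 + 5y2 + 3y3 + 5y4 + y5 ≥ 7
  y1, y2, y3, y4, y5 ≥ 0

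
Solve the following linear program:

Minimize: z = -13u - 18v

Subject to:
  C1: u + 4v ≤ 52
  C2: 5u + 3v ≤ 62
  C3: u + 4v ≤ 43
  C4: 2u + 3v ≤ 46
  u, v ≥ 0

Evaluate the objective at each vertex of the feasible region:
  z(0, 0) = 0
  z(12.4, 0) = -161.2
  z(7, 9) = -253  ←
  z(0, 10.75) = -193.5
The minimum is at u = 7, v = 9.

u = 7, v = 9, z = -253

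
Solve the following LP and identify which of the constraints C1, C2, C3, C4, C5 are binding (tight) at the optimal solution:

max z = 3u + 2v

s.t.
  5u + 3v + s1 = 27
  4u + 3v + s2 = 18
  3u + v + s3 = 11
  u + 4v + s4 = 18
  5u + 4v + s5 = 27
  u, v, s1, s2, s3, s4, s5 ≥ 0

At u = 3, v = 2, compute slack b - a·x for each constraint:
  C1: 27 − 21 = 6  (slack)
  C2: 18 − 18 = 0  (binding)
  C3: 11 − 11 = 0  (binding)
  C4: 18 − 11 = 7  (slack)
  C5: 27 − 23 = 4  (slack)

Optimal: u = 3, v = 2
Binding: C2, C3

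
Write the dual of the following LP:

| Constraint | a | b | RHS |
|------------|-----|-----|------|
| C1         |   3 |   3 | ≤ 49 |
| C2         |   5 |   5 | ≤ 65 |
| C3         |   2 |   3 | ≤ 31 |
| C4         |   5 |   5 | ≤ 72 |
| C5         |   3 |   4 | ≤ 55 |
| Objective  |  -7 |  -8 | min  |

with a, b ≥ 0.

Primal min cᵀx s.t. Ax ≤ b, x ≥ 0  →  Dual max −bᵀy s.t. Aᵀy ≥ −c, y ≥ 0.

Maximize: z = -49y1 - 65y2 - 31y3 - 72y4 - 55y5

Subject to:
  3y1 + 5y2 + 2y3 + 5y4 + 3y5 ≥ 7
  3y1 + 5y2 + 3y3 + 5y4 + 4y5 ≥ 8
  y1, y2, y3, y4, y5 ≥ 0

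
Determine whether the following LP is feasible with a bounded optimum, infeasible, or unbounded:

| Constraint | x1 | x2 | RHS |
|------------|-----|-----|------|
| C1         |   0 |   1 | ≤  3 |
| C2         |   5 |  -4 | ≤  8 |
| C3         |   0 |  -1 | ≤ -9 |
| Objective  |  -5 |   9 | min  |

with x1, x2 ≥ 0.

Infeasible (no feasible solution exists)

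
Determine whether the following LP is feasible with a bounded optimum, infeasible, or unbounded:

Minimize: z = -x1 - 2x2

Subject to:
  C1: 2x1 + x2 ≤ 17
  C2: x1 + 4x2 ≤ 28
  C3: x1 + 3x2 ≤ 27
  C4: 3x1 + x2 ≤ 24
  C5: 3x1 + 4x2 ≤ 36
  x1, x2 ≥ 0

Feasible with a bounded optimal solution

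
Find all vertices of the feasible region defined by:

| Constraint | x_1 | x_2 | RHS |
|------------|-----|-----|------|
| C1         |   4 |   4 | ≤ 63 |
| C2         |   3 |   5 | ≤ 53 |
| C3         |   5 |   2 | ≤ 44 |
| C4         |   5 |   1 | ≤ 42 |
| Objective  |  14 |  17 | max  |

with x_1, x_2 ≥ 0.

(0, 0), (8.4, 0), (8, 2), (6, 7), (0, 10.6)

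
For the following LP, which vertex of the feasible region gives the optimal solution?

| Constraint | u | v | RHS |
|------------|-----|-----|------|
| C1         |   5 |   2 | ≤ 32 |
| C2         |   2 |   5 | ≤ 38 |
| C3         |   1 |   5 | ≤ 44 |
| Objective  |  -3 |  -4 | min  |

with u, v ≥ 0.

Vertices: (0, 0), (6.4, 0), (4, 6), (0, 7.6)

Evaluate the objective at each vertex of the feasible region:
  z(0, 0) = 0
  z(6.4, 0) = -19.2
  z(4, 6) = -36  ←
  z(0, 7.6) = -30.4
The minimum is at u = 4, v = 6.

(4, 6)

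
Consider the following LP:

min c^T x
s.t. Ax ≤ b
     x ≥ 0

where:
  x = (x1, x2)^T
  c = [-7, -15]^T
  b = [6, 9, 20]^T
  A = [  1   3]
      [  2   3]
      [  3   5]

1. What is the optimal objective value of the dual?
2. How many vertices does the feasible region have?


1. -36
2. 4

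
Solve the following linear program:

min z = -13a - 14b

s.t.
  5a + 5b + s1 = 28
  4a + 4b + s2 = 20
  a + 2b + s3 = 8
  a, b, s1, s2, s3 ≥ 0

Evaluate the objective at each vertex of the feasible region:
  z(0, 0) = 0
  z(5, 0) = -65
  z(2, 3) = -68  ←
  z(0, 4) = -56
The minimum is at a = 2, b = 3.

a = 2, b = 3, z = -68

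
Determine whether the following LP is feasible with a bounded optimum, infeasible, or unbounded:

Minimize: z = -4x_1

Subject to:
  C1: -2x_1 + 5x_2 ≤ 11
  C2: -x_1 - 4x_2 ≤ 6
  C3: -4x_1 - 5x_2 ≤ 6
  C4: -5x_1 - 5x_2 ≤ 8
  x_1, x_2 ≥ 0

Unbounded (objective can decrease without bound)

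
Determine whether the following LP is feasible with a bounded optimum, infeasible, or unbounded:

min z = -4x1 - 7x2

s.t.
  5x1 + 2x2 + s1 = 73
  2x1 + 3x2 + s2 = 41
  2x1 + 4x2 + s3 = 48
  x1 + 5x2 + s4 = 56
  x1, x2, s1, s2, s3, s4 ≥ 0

Feasible with a bounded optimal solution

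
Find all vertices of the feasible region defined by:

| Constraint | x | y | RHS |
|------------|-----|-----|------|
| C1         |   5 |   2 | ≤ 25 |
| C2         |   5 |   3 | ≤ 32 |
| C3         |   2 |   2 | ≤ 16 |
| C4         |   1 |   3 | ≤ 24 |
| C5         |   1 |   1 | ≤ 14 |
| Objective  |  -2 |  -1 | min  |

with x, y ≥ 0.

(0, 0), (5, 0), (3, 5), (0, 8)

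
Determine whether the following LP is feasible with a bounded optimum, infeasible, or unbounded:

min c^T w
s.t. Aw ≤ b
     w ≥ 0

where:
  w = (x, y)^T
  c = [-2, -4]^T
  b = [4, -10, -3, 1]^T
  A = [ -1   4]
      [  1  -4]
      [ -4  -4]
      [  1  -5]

Infeasible (no feasible solution exists)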